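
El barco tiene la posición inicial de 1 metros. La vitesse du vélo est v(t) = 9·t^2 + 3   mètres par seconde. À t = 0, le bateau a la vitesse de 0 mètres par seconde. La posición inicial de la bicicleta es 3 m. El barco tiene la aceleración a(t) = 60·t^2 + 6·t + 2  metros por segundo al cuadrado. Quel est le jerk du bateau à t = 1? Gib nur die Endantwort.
À t = 1, j = 126.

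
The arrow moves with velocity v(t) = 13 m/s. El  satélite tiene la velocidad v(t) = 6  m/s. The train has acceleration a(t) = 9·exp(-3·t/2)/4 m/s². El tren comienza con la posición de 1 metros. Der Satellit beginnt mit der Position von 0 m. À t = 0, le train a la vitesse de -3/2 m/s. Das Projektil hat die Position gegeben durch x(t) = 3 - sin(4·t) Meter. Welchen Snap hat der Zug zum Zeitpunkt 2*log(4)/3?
Um dies zu lösen, müssen wir 2 Ableitungen unserer Gleichung für die Beschleunigung a(t) = 9·exp(-3·t/2)/4 nehmen. Mit d/dt von a(t) finden wir j(t) = -27·exp(-3·t/2)/8. Durch Ableiten von dem Ruck erhalten wir den Snap: s(t) = 81·exp(-3·t/2)/16. Wir haben den Snap s(t) = 81·exp(-3·t/2)/16. Durch Einsetzen von t = 2*log(4)/3: s(2*log(4)/3) = 81/64.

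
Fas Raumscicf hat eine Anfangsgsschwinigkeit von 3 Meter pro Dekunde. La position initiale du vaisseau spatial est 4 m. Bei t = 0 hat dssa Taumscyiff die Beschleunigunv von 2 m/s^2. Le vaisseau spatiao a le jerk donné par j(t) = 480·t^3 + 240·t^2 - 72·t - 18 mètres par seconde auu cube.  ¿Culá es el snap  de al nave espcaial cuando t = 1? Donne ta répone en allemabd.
Ausgehend von dem Ruck j(t) = 480·t^3 + 240·t^2 - 72·t - 18, nehmen wir 1 Ableitung. Mit d/dt von j(t) finden wir s(t) = 1440·t^2 + 480·t - 72. Wir haben den Snap s(t) = 1440·t^2 + 480·t - 72. Durch Einsetzen von t = 1: s(1) = 1848.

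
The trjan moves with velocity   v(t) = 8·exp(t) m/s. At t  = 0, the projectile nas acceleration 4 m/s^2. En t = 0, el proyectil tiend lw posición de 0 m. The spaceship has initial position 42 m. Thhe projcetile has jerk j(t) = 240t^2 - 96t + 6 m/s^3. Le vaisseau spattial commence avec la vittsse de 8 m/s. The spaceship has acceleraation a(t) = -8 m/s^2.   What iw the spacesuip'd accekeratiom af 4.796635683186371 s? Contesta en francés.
En utilisant a(t) = -8 et en substituant t = 4.796635683186371, nous trouvons a = -8.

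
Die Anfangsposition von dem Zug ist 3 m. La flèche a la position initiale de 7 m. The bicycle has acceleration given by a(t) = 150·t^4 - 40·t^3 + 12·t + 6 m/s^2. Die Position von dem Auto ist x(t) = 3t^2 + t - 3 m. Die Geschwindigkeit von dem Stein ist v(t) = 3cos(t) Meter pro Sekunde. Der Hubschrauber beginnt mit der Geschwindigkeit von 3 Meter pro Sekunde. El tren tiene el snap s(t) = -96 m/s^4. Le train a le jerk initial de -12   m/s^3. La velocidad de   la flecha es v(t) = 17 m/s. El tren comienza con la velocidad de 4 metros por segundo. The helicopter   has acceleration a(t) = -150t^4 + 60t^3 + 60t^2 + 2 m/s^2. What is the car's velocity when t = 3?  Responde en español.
Para resolver esto, necesitamos tomar 1 derivada de nuestra ecuación de la posición x(t) = 3·t^2 + t - 3. Derivando la posición, obtenemos la velocidad: v(t) = 6·t + 1. Tenemos la velocidad v(t) = 6·t + 1. Sustituyendo t = 3: v(3) = 19.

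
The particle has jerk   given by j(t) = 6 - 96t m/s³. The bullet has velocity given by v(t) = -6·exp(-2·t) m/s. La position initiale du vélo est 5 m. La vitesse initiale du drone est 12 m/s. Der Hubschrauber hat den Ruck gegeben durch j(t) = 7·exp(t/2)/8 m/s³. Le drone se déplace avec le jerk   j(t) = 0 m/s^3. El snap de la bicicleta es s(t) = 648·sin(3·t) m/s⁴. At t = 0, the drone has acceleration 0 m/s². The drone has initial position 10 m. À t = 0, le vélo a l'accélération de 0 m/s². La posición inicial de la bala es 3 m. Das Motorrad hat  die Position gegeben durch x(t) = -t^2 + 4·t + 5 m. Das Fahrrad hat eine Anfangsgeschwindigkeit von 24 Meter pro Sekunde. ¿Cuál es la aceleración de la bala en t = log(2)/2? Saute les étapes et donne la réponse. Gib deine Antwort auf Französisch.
a(log(2)/2) = 6.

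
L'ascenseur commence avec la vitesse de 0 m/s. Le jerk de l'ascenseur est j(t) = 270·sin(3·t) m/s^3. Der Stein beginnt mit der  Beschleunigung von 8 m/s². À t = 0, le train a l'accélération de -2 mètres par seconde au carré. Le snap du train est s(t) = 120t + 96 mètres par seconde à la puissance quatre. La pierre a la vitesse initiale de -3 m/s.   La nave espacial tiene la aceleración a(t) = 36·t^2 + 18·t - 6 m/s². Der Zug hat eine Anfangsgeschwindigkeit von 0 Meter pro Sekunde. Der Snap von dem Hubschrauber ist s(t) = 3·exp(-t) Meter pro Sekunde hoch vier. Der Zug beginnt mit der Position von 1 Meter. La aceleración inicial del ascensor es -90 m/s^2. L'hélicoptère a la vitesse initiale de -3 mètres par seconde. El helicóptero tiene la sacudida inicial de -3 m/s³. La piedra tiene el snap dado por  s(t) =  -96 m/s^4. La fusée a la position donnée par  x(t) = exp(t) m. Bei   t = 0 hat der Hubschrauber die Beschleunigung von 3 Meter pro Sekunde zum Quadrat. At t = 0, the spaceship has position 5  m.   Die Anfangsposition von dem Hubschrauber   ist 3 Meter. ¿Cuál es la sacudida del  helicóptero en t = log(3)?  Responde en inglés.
We need to integrate our snap equation s(t) = 3·exp(-t) 1 time. The antiderivative of snap, with j(0) = -3, gives jerk: j(t) = -3·exp(-t). From the given jerk equation j(t) = -3·exp(-t), we substitute t = log(3) to get j = -1.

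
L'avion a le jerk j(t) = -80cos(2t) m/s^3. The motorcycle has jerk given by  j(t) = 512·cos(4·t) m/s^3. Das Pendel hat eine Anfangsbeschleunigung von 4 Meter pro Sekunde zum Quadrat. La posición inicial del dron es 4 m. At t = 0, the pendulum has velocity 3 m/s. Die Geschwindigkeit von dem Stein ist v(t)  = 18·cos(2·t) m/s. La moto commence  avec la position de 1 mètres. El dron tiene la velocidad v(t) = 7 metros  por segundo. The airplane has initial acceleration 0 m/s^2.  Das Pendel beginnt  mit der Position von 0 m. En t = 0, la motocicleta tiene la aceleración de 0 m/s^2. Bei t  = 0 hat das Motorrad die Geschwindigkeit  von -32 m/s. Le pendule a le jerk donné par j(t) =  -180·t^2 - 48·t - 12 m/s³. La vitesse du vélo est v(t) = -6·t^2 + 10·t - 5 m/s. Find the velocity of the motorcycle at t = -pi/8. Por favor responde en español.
Partiendo de la sacudida j(t) = 512·cos(4·t), tomamos 2 antiderivadas. Tomando ∫j(t)dt y aplicando a(0) = 0, encontramos a(t) = 128·sin(4·t). Integrando la aceleración y usando la condición inicial v(0) = -32, obtenemos v(t) = -32·cos(4·t). Tenemos la velocidad v(t) = -32·cos(4·t). Sustituyendo t = -pi/8: v(-pi/8) = 0.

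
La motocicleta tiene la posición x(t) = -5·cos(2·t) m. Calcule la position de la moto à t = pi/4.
De l'équation de la position x(t) = -5·cos(2·t), nous substituons t = pi/4 pour obtenir x = 0.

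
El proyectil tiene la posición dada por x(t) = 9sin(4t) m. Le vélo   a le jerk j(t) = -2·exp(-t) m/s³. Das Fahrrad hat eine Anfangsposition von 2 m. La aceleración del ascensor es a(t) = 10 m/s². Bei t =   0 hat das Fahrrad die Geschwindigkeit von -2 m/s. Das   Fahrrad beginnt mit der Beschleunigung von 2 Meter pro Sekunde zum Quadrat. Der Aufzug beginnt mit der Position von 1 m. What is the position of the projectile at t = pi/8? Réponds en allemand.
Wir haben die Position x(t) = 9·sin(4·t). Durch Einsetzen von t = pi/8: x(pi/8) = 9.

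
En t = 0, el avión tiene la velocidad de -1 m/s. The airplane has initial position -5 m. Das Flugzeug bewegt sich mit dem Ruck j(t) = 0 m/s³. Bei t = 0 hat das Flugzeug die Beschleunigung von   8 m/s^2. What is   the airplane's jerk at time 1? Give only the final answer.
The jerk at t = 1 is j = 0.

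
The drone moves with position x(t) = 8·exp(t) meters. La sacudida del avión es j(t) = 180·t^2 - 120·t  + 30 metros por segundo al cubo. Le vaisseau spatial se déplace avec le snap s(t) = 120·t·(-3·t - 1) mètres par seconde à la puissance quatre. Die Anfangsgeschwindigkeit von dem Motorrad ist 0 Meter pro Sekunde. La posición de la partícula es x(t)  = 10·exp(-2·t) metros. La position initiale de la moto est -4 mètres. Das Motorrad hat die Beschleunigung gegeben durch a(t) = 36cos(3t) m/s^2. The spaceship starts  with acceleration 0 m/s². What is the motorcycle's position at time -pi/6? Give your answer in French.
Pour résoudre ceci, nous devons prendre 2 primitives de notre équation de l'accélération a(t) = 36·cos(3·t). En prenant ∫a(t)dt et en appliquant v(0) = 0, nous trouvons v(t) = 12·sin(3·t). En prenant ∫v(t)dt et en appliquant x(0) = -4, nous trouvons x(t) = -4·cos(3·t). En utilisant x(t) = -4·cos(3·t) et en substituant t = -pi/6, nous trouvons x = 0.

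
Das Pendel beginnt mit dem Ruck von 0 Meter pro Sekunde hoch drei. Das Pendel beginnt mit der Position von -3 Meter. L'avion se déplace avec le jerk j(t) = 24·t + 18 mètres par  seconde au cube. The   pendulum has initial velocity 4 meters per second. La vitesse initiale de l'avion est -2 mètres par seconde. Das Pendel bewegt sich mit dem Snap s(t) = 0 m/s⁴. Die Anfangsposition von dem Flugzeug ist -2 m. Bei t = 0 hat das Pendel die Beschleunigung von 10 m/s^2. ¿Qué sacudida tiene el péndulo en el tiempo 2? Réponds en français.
En partant du snap s(t) = 0, nous prenons 1 primitive. En intégrant le snap et en utilisant la condition initiale j(0) = 0, nous obtenons j(t) = 0. De l'équation du jerk j(t) = 0, nous substituons t = 2 pour obtenir j = 0.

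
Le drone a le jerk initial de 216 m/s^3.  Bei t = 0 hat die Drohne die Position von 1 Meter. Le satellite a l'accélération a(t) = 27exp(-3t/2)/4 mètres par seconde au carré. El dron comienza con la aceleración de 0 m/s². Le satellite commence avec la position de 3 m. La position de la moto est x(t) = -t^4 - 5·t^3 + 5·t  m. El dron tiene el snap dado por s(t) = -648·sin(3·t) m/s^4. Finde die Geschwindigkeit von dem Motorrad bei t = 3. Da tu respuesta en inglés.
To solve this, we need to take 1 derivative of our position equation x(t) = -t^4 - 5·t^3 + 5·t. Taking d/dt of x(t), we find v(t) = -4·t^3 - 15·t^2 + 5. Using v(t) = -4·t^3 - 15·t^2 + 5 and substituting t = 3, we find v = -238.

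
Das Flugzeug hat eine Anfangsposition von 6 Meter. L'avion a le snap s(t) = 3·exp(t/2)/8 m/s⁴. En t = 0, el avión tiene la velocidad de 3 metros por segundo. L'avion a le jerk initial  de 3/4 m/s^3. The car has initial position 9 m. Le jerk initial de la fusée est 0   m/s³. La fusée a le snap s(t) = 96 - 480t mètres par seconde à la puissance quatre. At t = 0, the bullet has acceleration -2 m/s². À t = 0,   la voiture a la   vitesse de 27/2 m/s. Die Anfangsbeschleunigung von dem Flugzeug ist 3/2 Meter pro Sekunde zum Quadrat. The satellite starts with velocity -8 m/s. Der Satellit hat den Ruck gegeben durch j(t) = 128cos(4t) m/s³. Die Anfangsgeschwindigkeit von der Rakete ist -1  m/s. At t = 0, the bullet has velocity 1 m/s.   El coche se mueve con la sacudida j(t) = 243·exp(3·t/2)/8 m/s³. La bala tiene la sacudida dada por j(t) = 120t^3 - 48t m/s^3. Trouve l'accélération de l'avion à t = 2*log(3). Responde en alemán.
Wir müssen unsere Gleichung für den Snap s(t) = 3·exp(t/2)/8 2-mal integrieren. Die Stammfunktion von dem Snap ist der Ruck. Mit j(0) = 3/4 erhalten wir j(t) = 3·exp(t/2)/4. Mit ∫j(t)dt und Anwendung von a(0) = 3/2, finden wir a(t) = 3·exp(t/2)/2. Mit a(t) = 3·exp(t/2)/2 und Einsetzen von t = 2*log(3), finden wir a = 9/2.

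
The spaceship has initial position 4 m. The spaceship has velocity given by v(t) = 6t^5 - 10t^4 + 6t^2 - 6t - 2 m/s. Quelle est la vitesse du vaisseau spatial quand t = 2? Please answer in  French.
De l'équation de la vitesse v(t) = 6·t^5 - 10·t^4 + 6·t^2 - 6·t - 2, nous substituons t = 2 pour obtenir v = 42.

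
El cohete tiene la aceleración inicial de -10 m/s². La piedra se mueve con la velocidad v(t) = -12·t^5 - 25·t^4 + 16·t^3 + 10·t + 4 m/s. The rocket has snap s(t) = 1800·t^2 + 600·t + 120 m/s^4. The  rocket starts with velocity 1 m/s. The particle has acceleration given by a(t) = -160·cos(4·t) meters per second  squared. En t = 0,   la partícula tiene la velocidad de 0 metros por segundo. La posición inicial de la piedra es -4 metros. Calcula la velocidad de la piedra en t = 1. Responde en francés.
De l'équation de la vitesse v(t) = -12·t^5 - 25·t^4 + 16·t^3 + 10·t + 4, nous substituons t = 1 pour obtenir v = -7.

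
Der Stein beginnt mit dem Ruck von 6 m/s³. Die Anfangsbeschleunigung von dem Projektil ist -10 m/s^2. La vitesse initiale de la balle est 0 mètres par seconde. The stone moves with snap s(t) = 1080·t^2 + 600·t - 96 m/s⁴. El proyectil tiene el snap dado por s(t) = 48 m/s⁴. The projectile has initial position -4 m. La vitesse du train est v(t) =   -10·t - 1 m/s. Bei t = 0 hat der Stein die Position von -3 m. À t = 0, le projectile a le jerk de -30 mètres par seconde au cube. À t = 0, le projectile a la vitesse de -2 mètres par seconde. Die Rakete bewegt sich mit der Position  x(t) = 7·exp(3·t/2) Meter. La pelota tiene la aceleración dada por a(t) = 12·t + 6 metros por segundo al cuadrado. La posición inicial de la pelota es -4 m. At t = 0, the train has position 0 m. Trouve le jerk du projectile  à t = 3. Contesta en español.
Necesitamos integrar nuestra ecuación del snap s(t) = 48 1 vez. La integral del snap, con j(0) = -30, da la sacudida: j(t) = 48·t - 30. De la ecuación de la sacudida j(t) = 48·t - 30, sustituimos t = 3 para obtener j = 114.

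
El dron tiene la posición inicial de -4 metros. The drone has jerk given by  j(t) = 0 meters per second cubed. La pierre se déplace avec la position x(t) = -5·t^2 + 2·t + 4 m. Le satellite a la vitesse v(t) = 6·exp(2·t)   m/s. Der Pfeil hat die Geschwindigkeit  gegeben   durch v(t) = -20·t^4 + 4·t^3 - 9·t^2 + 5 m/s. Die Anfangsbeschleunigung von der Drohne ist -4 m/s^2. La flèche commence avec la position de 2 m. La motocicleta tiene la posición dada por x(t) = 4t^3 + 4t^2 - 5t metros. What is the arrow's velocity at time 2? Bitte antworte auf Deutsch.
Wir haben die Geschwindigkeit v(t) = -20·t^4 + 4·t^3 - 9·t^2 + 5. Durch Einsetzen von t = 2: v(2) = -319.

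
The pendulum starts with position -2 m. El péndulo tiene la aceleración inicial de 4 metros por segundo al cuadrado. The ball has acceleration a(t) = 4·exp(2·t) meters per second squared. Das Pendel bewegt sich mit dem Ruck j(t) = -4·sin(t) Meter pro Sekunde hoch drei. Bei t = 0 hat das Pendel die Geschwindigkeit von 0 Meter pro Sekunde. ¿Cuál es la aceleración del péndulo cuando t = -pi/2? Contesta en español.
Partiendo de la sacudida j(t) = -4·sin(t), tomamos 1 integral. Tomando ∫j(t)dt y aplicando a(0) = 4, encontramos a(t) = 4·cos(t). Tenemos la aceleración a(t) = 4·cos(t). Sustituyendo t = -pi/2: a(-pi/2) = 0.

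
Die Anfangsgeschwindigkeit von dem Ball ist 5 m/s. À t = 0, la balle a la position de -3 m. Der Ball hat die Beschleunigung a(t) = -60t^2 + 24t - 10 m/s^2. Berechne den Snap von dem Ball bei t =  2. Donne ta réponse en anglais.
Starting from acceleration a(t) = -60·t^2 + 24·t - 10, we take 2 derivatives. The derivative of acceleration gives jerk: j(t) = 24 - 120·t. The derivative of jerk gives snap: s(t) = -120. We have snap s(t) = -120. Substituting t = 2: s(2) = -120.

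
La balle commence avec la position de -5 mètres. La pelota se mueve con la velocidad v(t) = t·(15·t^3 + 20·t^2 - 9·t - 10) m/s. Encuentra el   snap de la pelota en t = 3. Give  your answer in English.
Starting from velocity v(t) = t·(15·t^3 + 20·t^2 - 9·t - 10), we take 3 derivatives. The derivative of velocity gives acceleration: a(t) = 15·t^3 + 20·t^2 + t·(45·t^2 + 40·t - 9) - 9·t - 10. The derivative of acceleration gives jerk: j(t) = 90·t^2 + t·(90·t + 40) + 80·t - 18. Differentiating jerk, we get snap: s(t) = 360·t + 120. We have snap s(t) = 360·t + 120. Substituting t = 3: s(3) = 1200.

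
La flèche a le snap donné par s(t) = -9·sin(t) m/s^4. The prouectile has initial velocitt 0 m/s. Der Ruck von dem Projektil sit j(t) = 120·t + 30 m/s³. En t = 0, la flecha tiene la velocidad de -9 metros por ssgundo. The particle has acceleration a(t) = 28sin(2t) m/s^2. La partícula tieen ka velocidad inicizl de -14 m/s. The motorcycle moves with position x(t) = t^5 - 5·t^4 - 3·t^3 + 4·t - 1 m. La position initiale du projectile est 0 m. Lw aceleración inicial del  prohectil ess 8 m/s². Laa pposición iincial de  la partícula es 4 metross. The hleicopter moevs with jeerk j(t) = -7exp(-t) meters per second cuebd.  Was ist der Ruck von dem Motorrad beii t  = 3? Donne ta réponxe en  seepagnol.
Debemos derivar nuestra ecuación de la posición x(t) = t^5 - 5·t^4 - 3·t^3 + 4·t - 1 3 veces. Derivando la posición, obtenemos la velocidad: v(t) = 5·t^4 - 20·t^3 - 9·t^2 + 4. Tomando d/dt de v(t), encontramos a(t) = 20·t^3 - 60·t^2 - 18·t. Derivando la aceleración, obtenemos la sacudida: j(t) = 60·t^2 - 120·t - 18. Tenemos la sacudida j(t) = 60·t^2 - 120·t - 18. Sustituyendo t = 3: j(3) = 162.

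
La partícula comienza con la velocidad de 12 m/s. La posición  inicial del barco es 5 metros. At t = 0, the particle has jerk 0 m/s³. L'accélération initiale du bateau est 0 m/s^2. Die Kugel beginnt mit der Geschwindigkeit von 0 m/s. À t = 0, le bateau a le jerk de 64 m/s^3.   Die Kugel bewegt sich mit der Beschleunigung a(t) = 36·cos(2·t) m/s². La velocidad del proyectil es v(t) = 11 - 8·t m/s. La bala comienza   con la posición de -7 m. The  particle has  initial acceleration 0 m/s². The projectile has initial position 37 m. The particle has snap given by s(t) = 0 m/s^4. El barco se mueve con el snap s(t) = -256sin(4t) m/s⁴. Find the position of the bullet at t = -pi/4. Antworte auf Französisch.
Pour résoudre ceci, nous devons prendre 2 primitives de notre équation de l'accélération a(t) = 36·cos(2·t). En prenant ∫a(t)dt et en appliquant v(0) = 0, nous trouvons v(t) = 18·sin(2·t). En intégrant la vitesse et en utilisant la condition initiale x(0) = -7, nous obtenons x(t) = 2 - 9·cos(2·t). De l'équation de la position x(t) = 2 - 9·cos(2·t), nous substituons t = -pi/4 pour obtenir x = 2.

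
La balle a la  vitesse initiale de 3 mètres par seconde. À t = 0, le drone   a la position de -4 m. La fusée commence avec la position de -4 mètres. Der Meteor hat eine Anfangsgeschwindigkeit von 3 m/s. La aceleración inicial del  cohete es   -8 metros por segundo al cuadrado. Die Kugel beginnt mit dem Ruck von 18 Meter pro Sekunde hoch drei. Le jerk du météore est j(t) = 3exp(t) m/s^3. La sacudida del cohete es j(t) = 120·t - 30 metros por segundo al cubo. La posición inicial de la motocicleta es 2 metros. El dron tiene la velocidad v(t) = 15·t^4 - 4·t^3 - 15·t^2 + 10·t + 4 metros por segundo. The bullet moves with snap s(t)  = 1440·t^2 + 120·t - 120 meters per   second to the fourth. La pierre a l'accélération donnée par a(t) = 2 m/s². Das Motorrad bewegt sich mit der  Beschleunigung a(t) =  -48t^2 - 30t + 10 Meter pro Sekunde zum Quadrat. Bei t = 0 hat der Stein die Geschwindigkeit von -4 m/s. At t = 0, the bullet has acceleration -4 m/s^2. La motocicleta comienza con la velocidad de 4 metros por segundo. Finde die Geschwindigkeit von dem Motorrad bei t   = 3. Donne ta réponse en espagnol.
Necesitamos integrar nuestra ecuación de la aceleración a(t) = -48·t^2 - 30·t + 10 1 vez. Integrando la aceleración y usando la condición inicial v(0) = 4, obtenemos v(t) = -16·t^3 - 15·t^2 + 10·t + 4. Usando v(t) = -16·t^3 - 15·t^2 + 10·t + 4 y sustituyendo t = 3, encontramos v = -533.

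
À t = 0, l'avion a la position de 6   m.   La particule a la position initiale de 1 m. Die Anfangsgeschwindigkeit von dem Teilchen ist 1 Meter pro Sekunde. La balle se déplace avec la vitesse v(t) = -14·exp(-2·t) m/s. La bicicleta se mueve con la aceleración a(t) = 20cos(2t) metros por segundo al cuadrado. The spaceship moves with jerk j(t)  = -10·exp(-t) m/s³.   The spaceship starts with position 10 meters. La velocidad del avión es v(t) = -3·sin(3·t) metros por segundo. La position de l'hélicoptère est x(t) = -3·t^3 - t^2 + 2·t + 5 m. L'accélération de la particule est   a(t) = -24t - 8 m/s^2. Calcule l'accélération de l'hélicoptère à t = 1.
Pour résoudre ceci, nous devons prendre 2 dérivées de notre équation de la position x(t) = -3·t^3 - t^2 + 2·t + 5. La dérivée de la position donne la vitesse: v(t) = -9·t^2 - 2·t + 2. La dérivée de la vitesse donne l'accélération: a(t) = -18·t - 2. En utilisant a(t) = -18·t - 2 et en substituant t = 1, nous trouvons a = -20.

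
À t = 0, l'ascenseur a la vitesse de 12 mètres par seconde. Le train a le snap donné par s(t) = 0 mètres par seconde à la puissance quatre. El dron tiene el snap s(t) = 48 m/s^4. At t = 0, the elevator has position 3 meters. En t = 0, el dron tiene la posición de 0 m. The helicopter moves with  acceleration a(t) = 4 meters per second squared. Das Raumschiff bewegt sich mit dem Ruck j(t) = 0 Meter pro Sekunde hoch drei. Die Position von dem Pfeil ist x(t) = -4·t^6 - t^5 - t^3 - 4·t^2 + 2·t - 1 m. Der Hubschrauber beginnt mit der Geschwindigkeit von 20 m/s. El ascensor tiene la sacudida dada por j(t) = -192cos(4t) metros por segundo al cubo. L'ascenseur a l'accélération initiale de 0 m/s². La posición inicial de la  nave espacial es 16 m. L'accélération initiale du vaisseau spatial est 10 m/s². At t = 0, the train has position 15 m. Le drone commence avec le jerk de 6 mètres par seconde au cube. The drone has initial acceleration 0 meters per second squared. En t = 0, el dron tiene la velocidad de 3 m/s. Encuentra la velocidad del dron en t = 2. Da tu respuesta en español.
Partiendo del snap s(t) = 48, tomamos 3 antiderivadas. La antiderivada del snap es la sacudida. Usando j(0) = 6, obtenemos j(t) = 48·t + 6. Integrando la sacudida y usando la condición inicial a(0) = 0, obtenemos a(t) = 6·t·(4·t + 1). La integral de la aceleración es la velocidad. Usando v(0) = 3, obtenemos v(t) = 8·t^3 + 3·t^2 + 3. Usando v(t) = 8·t^3 + 3·t^2 + 3 y sustituyendo t = 2, encontramos v = 79.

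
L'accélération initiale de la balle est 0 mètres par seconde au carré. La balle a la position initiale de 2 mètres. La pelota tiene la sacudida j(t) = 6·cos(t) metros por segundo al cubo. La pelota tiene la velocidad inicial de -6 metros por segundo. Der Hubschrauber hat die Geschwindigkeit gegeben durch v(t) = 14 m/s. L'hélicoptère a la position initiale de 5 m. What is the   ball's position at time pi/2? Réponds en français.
En partant du jerk j(t) = 6·cos(t), nous prenons 3 primitives. La primitive du jerk est l'accélération. En utilisant a(0) = 0, nous obtenons a(t) = 6·sin(t). La primitive de l'accélération est la vitesse. En utilisant v(0) = -6, nous obtenons v(t) = -6·cos(t). La primitive de la vitesse, avec x(0) = 2, donne la position: x(t) = 2 - 6·sin(t). Nous avons la position x(t) = 2 - 6·sin(t). En substituant t = pi/2: x(pi/2) = -4.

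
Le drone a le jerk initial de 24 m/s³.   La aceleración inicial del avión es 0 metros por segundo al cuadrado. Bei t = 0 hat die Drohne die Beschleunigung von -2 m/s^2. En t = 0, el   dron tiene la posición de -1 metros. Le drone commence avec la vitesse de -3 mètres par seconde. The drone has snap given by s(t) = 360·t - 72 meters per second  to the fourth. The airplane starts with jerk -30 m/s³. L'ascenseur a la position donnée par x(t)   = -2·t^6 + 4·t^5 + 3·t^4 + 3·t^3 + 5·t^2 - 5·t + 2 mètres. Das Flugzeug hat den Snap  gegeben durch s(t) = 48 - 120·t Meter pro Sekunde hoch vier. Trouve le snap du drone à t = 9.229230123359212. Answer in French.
En utilisant s(t) = 360·t - 72 et en substituant t = 9.229230123359212, nous trouvons s = 3250.52284440932.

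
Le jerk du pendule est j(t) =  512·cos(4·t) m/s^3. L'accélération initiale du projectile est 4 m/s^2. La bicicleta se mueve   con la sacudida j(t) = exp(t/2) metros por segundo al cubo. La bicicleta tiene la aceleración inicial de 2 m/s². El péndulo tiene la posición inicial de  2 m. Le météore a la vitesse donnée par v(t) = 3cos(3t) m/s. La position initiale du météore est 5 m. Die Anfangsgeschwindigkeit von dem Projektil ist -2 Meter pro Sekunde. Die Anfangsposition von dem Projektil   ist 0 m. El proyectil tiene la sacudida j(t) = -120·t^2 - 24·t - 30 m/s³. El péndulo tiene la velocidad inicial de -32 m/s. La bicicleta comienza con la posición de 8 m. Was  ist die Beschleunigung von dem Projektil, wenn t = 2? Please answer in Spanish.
Para resolver esto, necesitamos tomar 1 antiderivada de nuestra ecuación de la sacudida j(t) = -120·t^2 - 24·t - 30. Tomando ∫j(t)dt y aplicando a(0) = 4, encontramos a(t) = -40·t^3 - 12·t^2 - 30·t + 4. De la ecuación de la aceleración a(t) = -40·t^3 - 12·t^2 - 30·t + 4, sustituimos t = 2 para obtener a = -424.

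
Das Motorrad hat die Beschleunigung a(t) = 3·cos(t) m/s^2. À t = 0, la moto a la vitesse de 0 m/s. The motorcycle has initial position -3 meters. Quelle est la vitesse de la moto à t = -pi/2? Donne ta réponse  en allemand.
Um dies zu lösen, müssen wir 1 Stammfunktion unserer Gleichung für die Beschleunigung a(t) = 3·cos(t) finden. Durch Integration von der Beschleunigung und Verwendung der Anfangsbedingung v(0) = 0, erhalten wir v(t) = 3·sin(t). Aus der Gleichung für die Geschwindigkeit v(t) = 3·sin(t), setzen wir t = -pi/2 ein und erhalten v = -3.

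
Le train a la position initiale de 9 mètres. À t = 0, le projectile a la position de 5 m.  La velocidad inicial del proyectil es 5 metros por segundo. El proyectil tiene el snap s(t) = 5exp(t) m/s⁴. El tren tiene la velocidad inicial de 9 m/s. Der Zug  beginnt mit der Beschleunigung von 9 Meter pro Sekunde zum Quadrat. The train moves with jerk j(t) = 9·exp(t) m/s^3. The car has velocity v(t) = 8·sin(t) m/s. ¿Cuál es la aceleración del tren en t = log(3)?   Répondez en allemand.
Wir müssen unsere Gleichung für den Ruck j(t) = 9·exp(t) 1-mal integrieren. Mit ∫j(t)dt und Anwendung von a(0) = 9, finden wir a(t) = 9·exp(t). Aus der Gleichung für die Beschleunigung a(t) = 9·exp(t), setzen wir t = log(3) ein und erhalten a = 27.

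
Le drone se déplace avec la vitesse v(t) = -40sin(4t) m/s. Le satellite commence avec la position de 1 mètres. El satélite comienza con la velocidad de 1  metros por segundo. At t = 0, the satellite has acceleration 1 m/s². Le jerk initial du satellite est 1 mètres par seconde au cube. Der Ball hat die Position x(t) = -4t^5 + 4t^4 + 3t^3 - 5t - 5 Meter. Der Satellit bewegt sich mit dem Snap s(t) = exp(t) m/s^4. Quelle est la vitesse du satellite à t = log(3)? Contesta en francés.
En partant du snap s(t) = exp(t), nous prenons 3 primitives. La primitive du snap, avec j(0) = 1, donne le jerk: j(t) = exp(t). En intégrant le jerk et en utilisant la condition initiale a(0) = 1, nous obtenons a(t) = exp(t). En prenant ∫a(t)dt et en appliquant v(0) = 1, nous trouvons v(t) = exp(t). De l'équation de la vitesse v(t) = exp(t), nous substituons t = log(3) pour obtenir v = 3.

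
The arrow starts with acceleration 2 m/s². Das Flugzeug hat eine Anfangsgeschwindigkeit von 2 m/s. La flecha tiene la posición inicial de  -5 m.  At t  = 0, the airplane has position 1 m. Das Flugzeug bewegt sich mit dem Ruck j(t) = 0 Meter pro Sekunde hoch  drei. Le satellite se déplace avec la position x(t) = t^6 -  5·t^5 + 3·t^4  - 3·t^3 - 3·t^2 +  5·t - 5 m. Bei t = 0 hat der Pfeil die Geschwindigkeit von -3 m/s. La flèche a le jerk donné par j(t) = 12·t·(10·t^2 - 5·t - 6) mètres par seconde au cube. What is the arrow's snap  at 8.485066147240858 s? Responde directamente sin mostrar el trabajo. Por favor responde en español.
s(8.485066147240858) = 24828.4771706301.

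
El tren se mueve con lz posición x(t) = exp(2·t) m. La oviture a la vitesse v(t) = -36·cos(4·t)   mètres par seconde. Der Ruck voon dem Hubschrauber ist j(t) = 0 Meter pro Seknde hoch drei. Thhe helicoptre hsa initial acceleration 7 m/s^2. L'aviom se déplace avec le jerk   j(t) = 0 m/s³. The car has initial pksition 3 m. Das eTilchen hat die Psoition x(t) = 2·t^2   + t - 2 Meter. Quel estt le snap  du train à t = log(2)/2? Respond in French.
En partant de la position x(t) = exp(2·t), nous prenons 4 dérivées. En prenant d/dt de x(t), nous trouvons v(t) = 2·exp(2·t). La dérivée de la vitesse donne l'accélération: a(t) = 4·exp(2·t). En dérivant l'accélération, nous obtenons le jerk: j(t) = 8·exp(2·t). La dérivée du jerk donne le snap: s(t) = 16·exp(2·t). En utilisant s(t) = 16·exp(2·t) et en substituant t = log(2)/2, nous trouvons s = 32.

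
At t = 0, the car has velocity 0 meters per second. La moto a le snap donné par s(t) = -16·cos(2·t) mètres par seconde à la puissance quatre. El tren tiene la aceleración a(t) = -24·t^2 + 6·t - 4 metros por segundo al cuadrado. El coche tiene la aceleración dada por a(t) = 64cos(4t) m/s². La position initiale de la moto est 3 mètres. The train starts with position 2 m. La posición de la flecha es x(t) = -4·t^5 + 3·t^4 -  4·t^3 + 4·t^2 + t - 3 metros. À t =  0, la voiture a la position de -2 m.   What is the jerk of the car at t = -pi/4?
Starting from acceleration a(t) = 64·cos(4·t), we take 1 derivative. The derivative of acceleration gives jerk: j(t) = -256·sin(4·t). Using j(t) = -256·sin(4·t) and substituting t = -pi/4, we find j = 0.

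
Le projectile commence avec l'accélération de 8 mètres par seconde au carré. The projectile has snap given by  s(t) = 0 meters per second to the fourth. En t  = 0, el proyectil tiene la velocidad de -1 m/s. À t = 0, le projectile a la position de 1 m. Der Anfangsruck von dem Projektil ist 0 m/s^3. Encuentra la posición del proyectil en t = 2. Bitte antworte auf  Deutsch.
Wir müssen unsere Gleichung für den Snap s(t) = 0 4-mal integrieren. Die Stammfunktion von dem Snap, mit j(0) = 0, ergibt den Ruck: j(t) = 0. Mit ∫j(t)dt und Anwendung von a(0) = 8, finden wir a(t) = 8. Durch Integration von der Beschleunigung und Verwendung der Anfangsbedingung v(0) = -1, erhalten wir v(t) = 8·t - 1. Durch Integration von der Geschwindigkeit und Verwendung der Anfangsbedingung x(0) = 1, erhalten wir x(t) = 4·t^2 - t + 1. Aus der Gleichung für die Position x(t) = 4·t^2 - t + 1, setzen wir t = 2 ein und erhalten x = 15.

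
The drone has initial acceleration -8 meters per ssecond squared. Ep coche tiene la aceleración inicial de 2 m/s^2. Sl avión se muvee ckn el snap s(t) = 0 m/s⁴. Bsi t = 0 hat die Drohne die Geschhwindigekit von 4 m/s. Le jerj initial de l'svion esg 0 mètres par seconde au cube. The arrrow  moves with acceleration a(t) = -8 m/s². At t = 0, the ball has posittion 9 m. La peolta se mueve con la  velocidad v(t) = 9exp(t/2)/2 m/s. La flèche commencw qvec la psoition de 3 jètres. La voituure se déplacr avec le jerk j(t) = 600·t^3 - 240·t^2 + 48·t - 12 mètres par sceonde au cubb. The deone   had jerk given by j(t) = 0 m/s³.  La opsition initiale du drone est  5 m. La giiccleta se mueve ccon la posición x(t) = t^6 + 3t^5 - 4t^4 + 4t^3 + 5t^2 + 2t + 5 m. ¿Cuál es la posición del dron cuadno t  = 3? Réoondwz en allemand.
Wir müssen unsere Gleichung für den Ruck j(t) = 0 3-mal integrieren. Das Integral von dem Ruck, mit a(0) = -8, ergibt die Beschleunigung: a(t) = -8. Mit ∫a(t)dt und Anwendung von v(0) = 4, finden wir v(t) = 4 - 8·t. Die Stammfunktion von der Geschwindigkeit, mit x(0) = 5, ergibt die Position: x(t) = -4·t^2 + 4·t + 5. Aus der Gleichung für die Position x(t) = -4·t^2 + 4·t + 5, setzen wir t = 3 ein und erhalten x = -19.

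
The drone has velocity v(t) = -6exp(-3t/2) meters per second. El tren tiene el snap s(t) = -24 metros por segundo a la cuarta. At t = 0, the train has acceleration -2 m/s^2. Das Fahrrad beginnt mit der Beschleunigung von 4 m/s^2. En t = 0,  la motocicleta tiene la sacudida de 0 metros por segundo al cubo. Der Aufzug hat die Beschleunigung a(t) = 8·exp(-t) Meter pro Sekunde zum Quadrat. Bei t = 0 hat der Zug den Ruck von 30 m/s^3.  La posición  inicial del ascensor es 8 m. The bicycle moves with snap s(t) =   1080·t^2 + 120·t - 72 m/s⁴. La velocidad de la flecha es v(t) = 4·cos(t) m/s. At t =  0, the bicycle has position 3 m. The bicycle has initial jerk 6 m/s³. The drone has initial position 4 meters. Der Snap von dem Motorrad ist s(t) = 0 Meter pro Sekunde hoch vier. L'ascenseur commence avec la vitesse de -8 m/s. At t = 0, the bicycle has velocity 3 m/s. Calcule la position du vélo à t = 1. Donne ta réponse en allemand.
Wir müssen unsere Gleichung für den Snap s(t) = 1080·t^2 + 120·t - 72 4-mal integrieren. Das Integral von dem Snap ist der Ruck. Mit j(0) = 6 erhalten wir j(t) = 360·t^3 + 60·t^2 - 72·t + 6. Das Integral von dem Ruck, mit a(0) = 4, ergibt die Beschleunigung: a(t) = 90·t^4 + 20·t^3 - 36·t^2 + 6·t + 4. Das Integral von der Beschleunigung ist die Geschwindigkeit. Mit v(0) = 3 erhalten wir v(t) = 18·t^5 + 5·t^4 - 12·t^3 + 3·t^2 + 4·t + 3. Das Integral von der Geschwindigkeit, mit x(0) = 3, ergibt die Position: x(t) = 3·t^6 + t^5 - 3·t^4 + t^3 + 2·t^2 + 3·t + 3. Wir haben die Position x(t) = 3·t^6 + t^5 - 3·t^4 + t^3 + 2·t^2 + 3·t + 3. Durch Einsetzen von t = 1: x(1) = 10.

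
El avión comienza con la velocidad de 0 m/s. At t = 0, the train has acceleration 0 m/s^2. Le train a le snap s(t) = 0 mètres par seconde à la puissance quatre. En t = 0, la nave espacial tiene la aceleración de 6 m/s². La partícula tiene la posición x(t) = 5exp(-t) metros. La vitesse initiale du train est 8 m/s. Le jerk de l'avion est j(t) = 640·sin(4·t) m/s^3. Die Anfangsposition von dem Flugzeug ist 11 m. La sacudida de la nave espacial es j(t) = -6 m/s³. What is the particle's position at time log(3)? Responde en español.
Tenemos la posición x(t) = 5·exp(-t). Sustituyendo t = log(3): x(log(3)) = 5/3.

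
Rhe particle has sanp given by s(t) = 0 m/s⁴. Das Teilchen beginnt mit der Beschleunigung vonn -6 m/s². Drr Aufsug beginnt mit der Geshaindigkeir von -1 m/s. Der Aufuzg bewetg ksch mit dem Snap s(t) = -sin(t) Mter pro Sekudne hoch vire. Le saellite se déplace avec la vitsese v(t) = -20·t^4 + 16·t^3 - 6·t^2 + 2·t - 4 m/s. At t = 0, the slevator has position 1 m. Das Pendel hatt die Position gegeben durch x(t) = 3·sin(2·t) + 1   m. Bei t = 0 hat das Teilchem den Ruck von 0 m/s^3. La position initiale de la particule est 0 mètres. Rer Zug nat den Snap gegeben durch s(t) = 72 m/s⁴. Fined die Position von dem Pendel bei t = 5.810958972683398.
Wir haben die Position x(t) = 3·sin(2·t) + 1. Durch Einsetzen von t = 5.810958972683398: x(5.810958972683398) = -1.43052865148857.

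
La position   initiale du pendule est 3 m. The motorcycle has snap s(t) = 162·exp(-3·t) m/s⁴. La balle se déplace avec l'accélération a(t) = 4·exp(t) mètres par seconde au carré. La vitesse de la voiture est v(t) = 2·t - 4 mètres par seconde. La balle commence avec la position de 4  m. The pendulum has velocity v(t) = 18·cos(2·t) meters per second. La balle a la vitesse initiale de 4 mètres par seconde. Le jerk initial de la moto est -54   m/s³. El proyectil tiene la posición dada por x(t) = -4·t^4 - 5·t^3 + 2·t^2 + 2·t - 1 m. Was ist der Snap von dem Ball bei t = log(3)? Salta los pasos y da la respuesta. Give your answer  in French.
La réponse est 12.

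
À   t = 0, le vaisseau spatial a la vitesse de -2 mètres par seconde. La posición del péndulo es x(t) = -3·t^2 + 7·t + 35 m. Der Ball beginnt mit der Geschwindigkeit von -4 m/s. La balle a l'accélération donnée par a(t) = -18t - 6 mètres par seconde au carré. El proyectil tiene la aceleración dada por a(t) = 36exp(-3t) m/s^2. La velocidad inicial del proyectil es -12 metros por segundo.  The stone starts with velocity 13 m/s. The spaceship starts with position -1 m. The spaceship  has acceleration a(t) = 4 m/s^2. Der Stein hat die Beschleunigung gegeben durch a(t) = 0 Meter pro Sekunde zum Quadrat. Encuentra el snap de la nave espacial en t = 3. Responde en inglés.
Starting from acceleration a(t) = 4, we take 2 derivatives. Differentiating acceleration, we get jerk: j(t) = 0. The derivative of jerk gives snap: s(t) = 0. From the given snap equation s(t) = 0, we substitute t = 3 to get s = 0.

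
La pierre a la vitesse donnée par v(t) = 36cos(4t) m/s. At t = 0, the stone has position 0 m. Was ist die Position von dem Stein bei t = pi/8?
Ausgehend von der Geschwindigkeit v(t) = 36·cos(4·t), nehmen wir 1 Stammfunktion. Das Integral von der Geschwindigkeit, mit x(0) = 0, ergibt die Position: x(t) = 9·sin(4·t). Mit x(t) = 9·sin(4·t) und Einsetzen von t = pi/8, finden wir x = 9.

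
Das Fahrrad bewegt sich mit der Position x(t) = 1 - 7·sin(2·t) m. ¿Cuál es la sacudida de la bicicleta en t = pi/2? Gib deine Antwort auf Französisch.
En partant de la position x(t) = 1 - 7·sin(2·t), nous prenons 3 dérivées. La dérivée de la position donne la vitesse: v(t) = -14·cos(2·t). En dérivant la vitesse, nous obtenons l'accélération: a(t) = 28·sin(2·t). En dérivant l'accélération, nous obtenons le jerk: j(t) = 56·cos(2·t). Nous avons le jerk j(t) = 56·cos(2·t). En substituant t = pi/2: j(pi/2) = -56.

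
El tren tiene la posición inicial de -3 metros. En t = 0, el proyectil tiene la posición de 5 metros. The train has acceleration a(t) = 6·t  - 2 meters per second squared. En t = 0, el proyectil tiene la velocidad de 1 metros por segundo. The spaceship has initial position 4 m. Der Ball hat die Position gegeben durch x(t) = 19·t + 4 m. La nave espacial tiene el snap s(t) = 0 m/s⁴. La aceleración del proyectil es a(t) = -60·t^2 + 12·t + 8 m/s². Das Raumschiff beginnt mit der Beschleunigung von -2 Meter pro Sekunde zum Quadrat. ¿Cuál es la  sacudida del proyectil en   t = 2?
Para resolver esto, necesitamos tomar 1 derivada de nuestra ecuación de la aceleración a(t) = -60·t^2 + 12·t + 8. La derivada de la aceleración da la sacudida: j(t) = 12 - 120·t. Tenemos la sacudida j(t) = 12 - 120·t. Sustituyendo t = 2: j(2) = -228.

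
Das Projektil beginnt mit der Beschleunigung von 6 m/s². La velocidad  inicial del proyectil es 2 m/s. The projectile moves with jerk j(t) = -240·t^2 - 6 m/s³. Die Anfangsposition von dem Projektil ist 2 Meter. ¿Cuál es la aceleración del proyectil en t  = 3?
Para resolver esto, necesitamos tomar 1 antiderivada de nuestra ecuación de la sacudida j(t) = -240·t^2 - 6. Integrando la sacudida y usando la condición inicial a(0) = 6, obtenemos a(t) = -80·t^3 - 6·t + 6. De la ecuación de la aceleración a(t) = -80·t^3 - 6·t + 6, sustituimos t = 3 para obtener a = -2172.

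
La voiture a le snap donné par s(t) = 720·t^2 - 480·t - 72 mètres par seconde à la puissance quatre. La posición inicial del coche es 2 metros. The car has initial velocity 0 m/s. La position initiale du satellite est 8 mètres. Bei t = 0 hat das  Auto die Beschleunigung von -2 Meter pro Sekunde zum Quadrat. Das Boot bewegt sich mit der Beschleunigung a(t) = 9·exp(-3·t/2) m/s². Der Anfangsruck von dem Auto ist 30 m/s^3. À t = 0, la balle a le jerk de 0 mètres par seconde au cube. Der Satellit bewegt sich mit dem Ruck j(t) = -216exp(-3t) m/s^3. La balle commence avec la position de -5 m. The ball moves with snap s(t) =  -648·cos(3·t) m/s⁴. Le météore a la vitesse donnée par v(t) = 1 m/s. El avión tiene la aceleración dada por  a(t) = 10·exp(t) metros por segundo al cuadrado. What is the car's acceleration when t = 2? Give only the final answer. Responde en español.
La aceleración en t = 2 es a = 234.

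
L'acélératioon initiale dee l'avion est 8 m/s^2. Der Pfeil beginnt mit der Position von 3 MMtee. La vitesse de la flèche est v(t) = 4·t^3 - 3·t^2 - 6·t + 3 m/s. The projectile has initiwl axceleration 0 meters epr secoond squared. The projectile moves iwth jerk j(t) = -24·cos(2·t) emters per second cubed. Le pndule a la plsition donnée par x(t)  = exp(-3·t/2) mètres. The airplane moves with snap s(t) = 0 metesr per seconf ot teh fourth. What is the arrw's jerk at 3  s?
To solve this, we need to take 2 derivatives of our velocity equation v(t) = 4·t^3 - 3·t^2 - 6·t + 3. Taking d/dt of v(t), we find a(t) = 12·t^2 - 6·t - 6. Taking d/dt of a(t), we find j(t) = 24·t - 6. From the given jerk equation j(t) = 24·t - 6, we substitute t = 3 to get j = 66.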